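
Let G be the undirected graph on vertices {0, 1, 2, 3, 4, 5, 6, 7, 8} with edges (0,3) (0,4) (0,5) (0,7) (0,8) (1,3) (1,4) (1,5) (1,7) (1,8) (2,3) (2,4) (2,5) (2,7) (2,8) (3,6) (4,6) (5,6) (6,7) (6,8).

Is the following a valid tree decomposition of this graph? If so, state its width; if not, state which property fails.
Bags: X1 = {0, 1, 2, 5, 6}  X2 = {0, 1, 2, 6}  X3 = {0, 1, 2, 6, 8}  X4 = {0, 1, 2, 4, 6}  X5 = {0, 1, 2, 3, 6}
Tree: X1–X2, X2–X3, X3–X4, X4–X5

A tree decomposition must satisfy three properties: every vertex lies in some bag; for every edge, both endpoints lie together in some bag; and for every vertex, the bags containing it form a connected subtree. Here vertex 7 appears in no bag, so the decomposition is invalid.

No — vertex 7 appears in no bag.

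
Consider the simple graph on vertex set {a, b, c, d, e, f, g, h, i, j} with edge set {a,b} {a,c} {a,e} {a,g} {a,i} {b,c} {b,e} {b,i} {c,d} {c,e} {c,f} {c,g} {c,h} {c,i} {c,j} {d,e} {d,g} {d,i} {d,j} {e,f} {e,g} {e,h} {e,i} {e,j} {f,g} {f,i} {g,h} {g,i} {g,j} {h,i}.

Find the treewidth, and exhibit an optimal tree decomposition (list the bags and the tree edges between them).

Each bag holds 5 vertices, so the decomposition has width 4, which upper-bounds the treewidth. Conversely, {c, d, e, g, j} is a clique of size 5, and the vertices of any clique must share a bag in every tree decomposition; so some bag has ≥ 5 vertices and tw(G) ≥ 4. The upper and lower bounds meet at 4, so that is the treewidth.

Treewidth 4.
One optimal decomposition is:
Bags: B1 = {c, d, e, g, i}  B2 = {c, e, f, g, i}  B3 = {a, c, e, g, i}  B4 = {a, b, c, e, i}  B5 = {c, e, g, h, i}  B6 = {c, d, e, g, j}
Tree: B1–B2, B2–B3, B3–B4, B1–B5, B1–B6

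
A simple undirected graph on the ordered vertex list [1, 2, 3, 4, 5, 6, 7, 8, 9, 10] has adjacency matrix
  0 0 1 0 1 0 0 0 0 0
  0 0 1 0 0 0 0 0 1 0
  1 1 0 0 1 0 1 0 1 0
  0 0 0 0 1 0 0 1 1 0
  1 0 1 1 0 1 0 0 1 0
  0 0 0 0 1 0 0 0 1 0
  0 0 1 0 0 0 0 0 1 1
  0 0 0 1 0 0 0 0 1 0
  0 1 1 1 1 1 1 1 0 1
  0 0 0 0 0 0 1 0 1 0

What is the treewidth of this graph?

A width-2 tree decomposition is:
Bags: B1 = {4, 5, 9}  B2 = {3, 5, 9}  B3 = {3, 7, 9}  B4 = {4, 8, 9}  B5 = {5, 6, 9}  B6 = {2, 3, 9}  B7 = {7, 9, 10}  B8 = {1, 3, 5}
Tree: B1–B2, B2–B3, B1–B4, B1–B5, B3–B6, B3–B7, B2–B8
The largest bag has 3 vertices, giving width 2; this decomposition certifies tw(G) ≤ 2. On the other hand G contains the 3-clique {1, 3, 5}. A clique must lie in a single bag of any decomposition, so no decomposition can have width below 2. Therefore the treewidth is 2.

2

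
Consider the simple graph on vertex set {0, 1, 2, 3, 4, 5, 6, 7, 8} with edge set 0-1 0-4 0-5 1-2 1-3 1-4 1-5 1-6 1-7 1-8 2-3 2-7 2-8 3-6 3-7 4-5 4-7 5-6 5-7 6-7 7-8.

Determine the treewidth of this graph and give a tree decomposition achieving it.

Each bag holds 4 vertices, so the decomposition has width 3, which upper-bounds the treewidth. Conversely, {0, 1, 4, 5} is a clique of size 4, and the vertices of any clique must share a bag in every tree decomposition; so some bag has ≥ 4 vertices and tw(G) ≥ 3. Hence tw(G) = 3 exactly.

Treewidth 3.
One optimal decomposition is:
Bags: B1 = {1, 2, 3, 7}  B2 = {1, 3, 6, 7}  B3 = {1, 5, 6, 7}  B4 = {1, 4, 5, 7}  B5 = {1, 2, 7, 8}  B6 = {0, 1, 4, 5}
Tree: B1–B2, B2–B3, B3–B4, B1–B5, B4–B6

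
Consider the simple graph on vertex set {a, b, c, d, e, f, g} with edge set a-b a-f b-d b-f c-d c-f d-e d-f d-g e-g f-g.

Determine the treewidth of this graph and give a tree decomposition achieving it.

The largest bag has 3 vertices, giving width 2; this decomposition certifies tw(G) ≤ 2. Conversely, {d, e, g} is a clique of size 3, and the vertices of any clique must share a bag in every tree decomposition; so some bag has ≥ 3 vertices and tw(G) ≥ 2. Combining the bounds, tw(G) = 2.

Treewidth 2.
Bags: B1 = {d, e, g}  B2 = {d, f, g}  B3 = {c, d, f}  B4 = {b, d, f}  B5 = {a, b, f}
Tree: B1–B2, B2–B3, B3–B4, B4–B5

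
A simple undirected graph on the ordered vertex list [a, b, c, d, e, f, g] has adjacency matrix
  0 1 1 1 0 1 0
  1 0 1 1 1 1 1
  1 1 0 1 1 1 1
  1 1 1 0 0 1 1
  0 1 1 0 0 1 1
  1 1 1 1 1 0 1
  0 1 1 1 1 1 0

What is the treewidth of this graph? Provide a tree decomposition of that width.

Treewidth 4.
One optimal decomposition is:
Bags: B1 = {b, c, d, f, g}  B2 = {a, b, c, d, f}  B3 = {b, c, e, f, g}
Tree: B1–B2, B1–B3

Every bag has size at most 5, so the width is 5 − 1 = 4 and tw(G) ≤ 4. On the other hand G contains the 5-clique {b, c, d, f, g}. A clique must lie in a single bag of any decomposition, so no decomposition can have width below 4. Combining the bounds, tw(G) = 4.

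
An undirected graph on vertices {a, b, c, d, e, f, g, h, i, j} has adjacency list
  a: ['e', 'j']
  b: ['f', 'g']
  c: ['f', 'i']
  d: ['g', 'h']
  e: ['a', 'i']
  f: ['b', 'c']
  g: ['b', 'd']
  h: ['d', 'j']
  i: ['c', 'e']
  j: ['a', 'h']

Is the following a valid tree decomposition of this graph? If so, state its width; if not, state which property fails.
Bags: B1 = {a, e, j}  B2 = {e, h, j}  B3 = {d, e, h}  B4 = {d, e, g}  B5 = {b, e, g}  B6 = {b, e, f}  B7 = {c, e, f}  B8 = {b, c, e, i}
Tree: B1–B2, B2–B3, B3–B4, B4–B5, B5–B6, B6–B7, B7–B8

A tree decomposition must satisfy three properties: every vertex lies in some bag; for every edge, both endpoints lie together in some bag; and for every vertex, the bags containing it form a connected subtree. Here bags containing vertex b are not connected in the tree, so the decomposition is invalid.

No — bags containing vertex b are not connected in the tree.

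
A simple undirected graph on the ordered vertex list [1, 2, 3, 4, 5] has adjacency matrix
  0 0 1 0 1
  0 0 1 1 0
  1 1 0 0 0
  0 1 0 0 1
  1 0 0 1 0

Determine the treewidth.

2

A width-2 tree decomposition is:
Bags: B1 = {1, 2, 3}  B2 = {1, 2, 4}  B3 = {1, 4, 5}
Tree: B1–B2, B2–B3
Each bag holds 3 vertices, so the decomposition has width 2, which upper-bounds the treewidth. For the lower bound, G contains the cycle 1–3–2–4–5–1, so G is not a forest; only forests have treewidth ≤ 1, hence tw(G) ≥ 2. Hence tw(G) = 2 exactly.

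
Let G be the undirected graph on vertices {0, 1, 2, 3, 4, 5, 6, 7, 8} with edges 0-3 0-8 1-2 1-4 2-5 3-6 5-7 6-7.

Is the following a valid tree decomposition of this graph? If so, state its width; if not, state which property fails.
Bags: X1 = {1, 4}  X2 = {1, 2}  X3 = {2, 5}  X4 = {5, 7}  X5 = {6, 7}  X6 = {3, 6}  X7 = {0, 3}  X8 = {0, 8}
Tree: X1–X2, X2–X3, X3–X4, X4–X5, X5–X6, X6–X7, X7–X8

Vertex coverage: the bags together contain {0, 1, 2, 3, 4, 5, 6, 7, 8}, the full vertex set. Edge coverage: each edge of G has both endpoints in at least one bag. Running intersection: for every vertex, the bags containing it form a connected subtree. All three properties hold, so this is a valid tree decomposition of width max|bag| − 1 = 1, and hence tw(G) ≤ 1.

Yes; width 1.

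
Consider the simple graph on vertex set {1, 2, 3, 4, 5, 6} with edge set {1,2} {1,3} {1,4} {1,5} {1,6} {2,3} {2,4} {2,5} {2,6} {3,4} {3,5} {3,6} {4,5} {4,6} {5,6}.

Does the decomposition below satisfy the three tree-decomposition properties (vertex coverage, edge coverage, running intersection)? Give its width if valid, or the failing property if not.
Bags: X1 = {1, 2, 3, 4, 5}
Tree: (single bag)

A tree decomposition must satisfy three properties: every vertex lies in some bag; for every edge, both endpoints lie together in some bag; and for every vertex, the bags containing it form a connected subtree. Here vertex 6 appears in no bag, so the decomposition is invalid.

No — vertex 6 appears in no bag.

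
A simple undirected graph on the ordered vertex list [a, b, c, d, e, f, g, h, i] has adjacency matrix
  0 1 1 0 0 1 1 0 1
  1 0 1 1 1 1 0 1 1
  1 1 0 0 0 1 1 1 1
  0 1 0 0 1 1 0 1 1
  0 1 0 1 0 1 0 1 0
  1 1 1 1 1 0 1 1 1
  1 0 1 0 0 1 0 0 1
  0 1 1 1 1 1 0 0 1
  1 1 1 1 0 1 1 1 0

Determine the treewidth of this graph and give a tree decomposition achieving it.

The largest bag has 5 vertices, giving width 4; this decomposition certifies tw(G) ≤ 4. Conversely, {a, c, f, g, i} is a clique of size 5, and the vertices of any clique must share a bag in every tree decomposition; so some bag has ≥ 5 vertices and tw(G) ≥ 4. Hence tw(G) = 4 exactly.

Treewidth 4.
One such decomposition:
Bags: B1 = {b, d, f, h, i}  B2 = {b, c, f, h, i}  B3 = {a, b, c, f, i}  B4 = {a, c, f, g, i}  B5 = {b, d, e, f, h}
Tree: B1–B2, B2–B3, B3–B4, B1–B5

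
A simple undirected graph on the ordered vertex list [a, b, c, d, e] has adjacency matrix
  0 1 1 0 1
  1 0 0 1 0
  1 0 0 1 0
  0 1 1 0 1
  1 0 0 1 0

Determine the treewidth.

2

A width-2 tree decomposition is:
Bags: B1 = {a, b, d}  B2 = {a, d, e}  B3 = {a, c, d}
Tree: B1–B2, B2–B3
Each bag holds 3 vertices, so the decomposition has width 2, which upper-bounds the treewidth. The edges b–d–e–a–b form a cycle, so G is not a tree and its treewidth is at least 2. Therefore the treewidth is 2.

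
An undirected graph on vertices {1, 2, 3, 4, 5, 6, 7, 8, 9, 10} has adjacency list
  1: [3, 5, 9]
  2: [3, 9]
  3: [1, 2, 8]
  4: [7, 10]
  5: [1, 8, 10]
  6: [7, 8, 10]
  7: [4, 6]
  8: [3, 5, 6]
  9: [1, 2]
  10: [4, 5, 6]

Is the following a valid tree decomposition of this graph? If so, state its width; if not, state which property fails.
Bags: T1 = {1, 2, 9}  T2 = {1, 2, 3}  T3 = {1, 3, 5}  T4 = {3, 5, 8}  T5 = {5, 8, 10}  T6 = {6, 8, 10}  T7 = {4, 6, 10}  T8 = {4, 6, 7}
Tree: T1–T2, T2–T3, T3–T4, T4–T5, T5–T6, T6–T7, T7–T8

Yes; width 2.

Checking the three conditions: (i) the bags cover all of {1, 2, 3, 4, 5, 6, 7, 8, 9, 10}; (ii) for each edge, some bag contains both endpoints; (iii) the bags containing any fixed vertex form a subtree. All hold, so the decomposition is valid with width 3 − 1 = 2.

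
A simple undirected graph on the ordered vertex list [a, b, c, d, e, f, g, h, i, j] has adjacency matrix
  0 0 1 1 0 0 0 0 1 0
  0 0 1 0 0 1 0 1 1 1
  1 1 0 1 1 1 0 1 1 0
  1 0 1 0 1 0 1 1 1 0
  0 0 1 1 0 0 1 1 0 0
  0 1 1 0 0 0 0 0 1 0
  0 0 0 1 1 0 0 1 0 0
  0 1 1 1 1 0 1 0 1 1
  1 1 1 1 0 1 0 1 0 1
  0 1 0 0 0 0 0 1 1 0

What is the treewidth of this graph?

A width-3 tree decomposition is:
Bags: B1 = {b, c, h, i}  B2 = {b, c, f, i}  B3 = {c, d, h, i}  B4 = {a, c, d, i}  B5 = {b, h, i, j}  B6 = {c, d, e, h}  B7 = {d, e, g, h}
Tree: B1–B2, B1–B3, B3–B4, B1–B5, B3–B6, B6–B7
The largest bag has 4 vertices, giving width 3; this decomposition certifies tw(G) ≤ 3. Conversely, {a, c, d, i} is a clique of size 4, and the vertices of any clique must share a bag in every tree decomposition; so some bag has ≥ 4 vertices and tw(G) ≥ 3. Hence tw(G) = 3 exactly.

3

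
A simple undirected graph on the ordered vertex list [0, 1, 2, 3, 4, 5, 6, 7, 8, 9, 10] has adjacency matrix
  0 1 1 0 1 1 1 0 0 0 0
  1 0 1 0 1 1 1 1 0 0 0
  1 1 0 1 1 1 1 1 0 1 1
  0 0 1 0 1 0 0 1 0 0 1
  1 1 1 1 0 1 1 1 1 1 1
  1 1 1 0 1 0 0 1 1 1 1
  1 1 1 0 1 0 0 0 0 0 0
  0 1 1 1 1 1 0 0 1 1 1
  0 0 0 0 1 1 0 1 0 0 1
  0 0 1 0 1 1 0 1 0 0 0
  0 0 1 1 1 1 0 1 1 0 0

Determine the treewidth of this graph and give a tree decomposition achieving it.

Treewidth 4.
One optimal decomposition is:
Bags: B1 = {4, 5, 7, 8, 10}  B2 = {2, 4, 5, 7, 10}  B3 = {2, 4, 5, 7, 9}  B4 = {1, 2, 4, 5, 7}  B5 = {0, 1, 2, 4, 5}  B6 = {2, 3, 4, 7, 10}  B7 = {0, 1, 2, 4, 6}
Tree: B1–B2, B2–B3, B3–B4, B4–B5, B2–B6, B5–B7

Every bag has size at most 5, so the width is 5 − 1 = 4 and tw(G) ≤ 4. For the lower bound, the 5 vertices {4, 5, 7, 8, 10} are pairwise adjacent, and any tree decomposition puts a clique entirely inside one bag — forcing width ≥ 4. Hence tw(G) = 4 exactly.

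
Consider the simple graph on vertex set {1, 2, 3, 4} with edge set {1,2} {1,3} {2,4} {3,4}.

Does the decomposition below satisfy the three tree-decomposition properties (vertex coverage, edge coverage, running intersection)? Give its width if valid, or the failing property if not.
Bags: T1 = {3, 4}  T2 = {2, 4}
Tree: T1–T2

A tree decomposition must satisfy three properties: every vertex lies in some bag; for every edge, both endpoints lie together in some bag; and for every vertex, the bags containing it form a connected subtree. Here vertex 1 appears in no bag, so the decomposition is invalid.

No — vertex 1 appears in no bag.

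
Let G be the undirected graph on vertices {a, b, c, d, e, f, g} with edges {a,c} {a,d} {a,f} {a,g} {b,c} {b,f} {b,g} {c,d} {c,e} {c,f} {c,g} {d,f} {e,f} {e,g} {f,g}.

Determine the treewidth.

3

A width-3 tree decomposition is:
Bags: B1 = {a, c, d, f}  B2 = {a, c, f, g}  B3 = {c, e, f, g}  B4 = {b, c, f, g}
Tree: B1–B2, B2–B3, B2–B4
Each bag holds 4 vertices, so the decomposition has width 3, which upper-bounds the treewidth. Conversely, {a, c, d, f} is a clique of size 4, and the vertices of any clique must share a bag in every tree decomposition; so some bag has ≥ 4 vertices and tw(G) ≥ 3. Hence tw(G) = 3 exactly.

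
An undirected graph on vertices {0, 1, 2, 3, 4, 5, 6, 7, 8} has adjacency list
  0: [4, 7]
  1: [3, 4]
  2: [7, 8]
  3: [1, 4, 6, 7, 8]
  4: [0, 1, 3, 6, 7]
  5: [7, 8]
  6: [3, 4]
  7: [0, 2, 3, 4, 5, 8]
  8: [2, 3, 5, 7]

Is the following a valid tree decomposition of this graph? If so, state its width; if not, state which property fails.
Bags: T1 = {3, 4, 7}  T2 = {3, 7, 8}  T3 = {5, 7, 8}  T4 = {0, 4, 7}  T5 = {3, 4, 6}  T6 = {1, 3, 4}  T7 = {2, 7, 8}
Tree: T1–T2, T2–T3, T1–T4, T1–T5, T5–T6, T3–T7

Yes; width 2.

Vertex coverage: the bags together contain {0, 1, 2, 3, 4, 5, 6, 7, 8}, the full vertex set. Edge coverage: each edge of G has both endpoints in at least one bag. Running intersection: for every vertex, the bags containing it form a connected subtree. All three properties hold, so this is a valid tree decomposition of width max|bag| − 1 = 2, and hence tw(G) ≤ 2.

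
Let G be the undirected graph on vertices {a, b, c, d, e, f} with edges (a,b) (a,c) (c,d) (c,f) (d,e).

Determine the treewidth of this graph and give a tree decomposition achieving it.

Treewidth 1.
One optimal decomposition is:
Bags: B1 = {c, d}  B2 = {a, c}  B3 = {a, b}  B4 = {d, e}  B5 = {c, f}
Tree: B1–B2, B2–B3, B1–B4, B1–B5

Every bag has size at most 2, so the width is 2 − 1 = 1 and tw(G) ≤ 1. Since G has at least one edge (e.g. c–d), it is not an edgeless graph, so tw(G) ≥ 1. Combining the bounds, tw(G) = 1.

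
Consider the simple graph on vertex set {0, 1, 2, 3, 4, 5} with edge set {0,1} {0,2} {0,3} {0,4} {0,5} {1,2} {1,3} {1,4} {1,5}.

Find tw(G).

2

A width-2 tree decomposition is:
Bags: B1 = {0, 1, 5}  B2 = {0, 1, 4}  B3 = {0, 1, 2}  B4 = {0, 1, 3}
Tree: B1–B2, B2–B3, B2–B4
Each bag holds 3 vertices, so the decomposition has width 2, which upper-bounds the treewidth. On the other hand G contains the 3-clique {0, 1, 2}. A clique must lie in a single bag of any decomposition, so no decomposition can have width below 2. Combining the bounds, tw(G) = 2.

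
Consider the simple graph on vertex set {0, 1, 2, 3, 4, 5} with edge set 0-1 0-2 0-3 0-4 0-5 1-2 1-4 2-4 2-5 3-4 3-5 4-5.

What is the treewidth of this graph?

A width-3 tree decomposition is:
Bags: B1 = {0, 3, 4, 5}  B2 = {0, 2, 4, 5}  B3 = {0, 1, 2, 4}
Tree: B1–B2, B2–B3
Each bag holds 4 vertices, so the decomposition has width 3, which upper-bounds the treewidth. On the other hand G contains the 4-clique {0, 1, 2, 4}. A clique must lie in a single bag of any decomposition, so no decomposition can have width below 3. The upper and lower bounds meet at 3, so that is the treewidth.

3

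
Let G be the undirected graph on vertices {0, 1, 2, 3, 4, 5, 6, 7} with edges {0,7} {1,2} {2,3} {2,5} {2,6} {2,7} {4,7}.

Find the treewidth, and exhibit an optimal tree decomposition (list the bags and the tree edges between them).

The largest bag has 2 vertices, giving width 1; this decomposition certifies tw(G) ≤ 1. Since G has at least one edge (e.g. 2–7), it is not an edgeless graph, so tw(G) ≥ 1. Combining the bounds, tw(G) = 1.

Treewidth 1.
One such decomposition:
Bags: B1 = {2, 7}  B2 = {0, 7}  B3 = {2, 6}  B4 = {2, 3}  B5 = {2, 5}  B6 = {1, 2}  B7 = {4, 7}
Tree: B1–B2, B1–B3, B1–B4, B4–B5, B5–B6, B2–B7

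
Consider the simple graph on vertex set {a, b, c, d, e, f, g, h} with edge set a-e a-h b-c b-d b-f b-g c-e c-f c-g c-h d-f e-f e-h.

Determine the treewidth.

2

A width-2 tree decomposition is:
Bags: B1 = {c, e, h}  B2 = {c, e, f}  B3 = {b, c, f}  B4 = {a, e, h}  B5 = {b, c, g}  B6 = {b, d, f}
Tree: B1–B2, B2–B3, B1–B4, B3–B5, B3–B6
The largest bag has 3 vertices, giving width 2; this decomposition certifies tw(G) ≤ 2. On the other hand G contains the 3-clique {b, d, f}. A clique must lie in a single bag of any decomposition, so no decomposition can have width below 2. Combining the bounds, tw(G) = 2.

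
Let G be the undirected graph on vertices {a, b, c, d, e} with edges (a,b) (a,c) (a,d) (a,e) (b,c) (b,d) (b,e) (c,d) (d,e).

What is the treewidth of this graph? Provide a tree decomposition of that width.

The largest bag has 4 vertices, giving width 3; this decomposition certifies tw(G) ≤ 3. On the other hand G contains the 4-clique {a, b, d, e}. A clique must lie in a single bag of any decomposition, so no decomposition can have width below 3. Combining the bounds, tw(G) = 3.

Treewidth 3.
One such decomposition:
Bags: B1 = {a, b, c, d}  B2 = {a, b, d, e}
Tree: B1–B2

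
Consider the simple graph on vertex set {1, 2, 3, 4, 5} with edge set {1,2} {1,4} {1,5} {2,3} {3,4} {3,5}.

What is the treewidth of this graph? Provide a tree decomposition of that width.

Treewidth 2.
Bags: B1 = {1, 3, 4}  B2 = {1, 3, 5}  B3 = {1, 2, 3}
Tree: B1–B2, B2–B3

Every bag has size at most 3, so the width is 3 − 1 = 2 and tw(G) ≤ 2. The edges 4–1–5–3–4 form a cycle, so G is not a tree and its treewidth is at least 2. Hence tw(G) = 2 exactly.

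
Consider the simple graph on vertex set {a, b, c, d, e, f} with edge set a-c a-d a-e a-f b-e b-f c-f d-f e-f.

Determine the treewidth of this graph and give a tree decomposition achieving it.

Every bag has size at most 3, so the width is 3 − 1 = 2 and tw(G) ≤ 2. For the lower bound, the 3 vertices {a, d, f} are pairwise adjacent, and any tree decomposition puts a clique entirely inside one bag — forcing width ≥ 2. Therefore the treewidth is 2.

Treewidth 2.
Bags: B1 = {a, c, f}  B2 = {a, d, f}  B3 = {a, e, f}  B4 = {b, e, f}
Tree: B1–B2, B1–B3, B3–B4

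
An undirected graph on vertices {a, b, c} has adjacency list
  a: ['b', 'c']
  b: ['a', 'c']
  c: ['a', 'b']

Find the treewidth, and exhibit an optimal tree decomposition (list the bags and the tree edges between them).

Treewidth 2.
Bags: B1 = {a, b, c}
Tree: (single bag)

With just one bag of size 3, the width is 3 − 1 = 2, so tw(G) ≤ 2. Conversely, {a, b, c} is a clique of size 3, and the vertices of any clique must share a bag in every tree decomposition; so some bag has ≥ 3 vertices and tw(G) ≥ 2. The upper and lower bounds meet at 2, so that is the treewidth.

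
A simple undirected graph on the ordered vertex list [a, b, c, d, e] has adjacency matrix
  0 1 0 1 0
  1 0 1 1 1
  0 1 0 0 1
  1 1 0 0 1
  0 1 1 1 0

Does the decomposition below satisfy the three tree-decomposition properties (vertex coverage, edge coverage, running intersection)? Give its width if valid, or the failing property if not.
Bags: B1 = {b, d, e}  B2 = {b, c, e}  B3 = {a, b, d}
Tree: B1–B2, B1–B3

Yes; width 2.

Vertex coverage: the bags together contain {a, b, c, d, e}, the full vertex set. Edge coverage: each edge of G has both endpoints in at least one bag. Running intersection: for every vertex, the bags containing it form a connected subtree. All three properties hold, so this is a valid tree decomposition of width max|bag| − 1 = 2, and hence tw(G) ≤ 2.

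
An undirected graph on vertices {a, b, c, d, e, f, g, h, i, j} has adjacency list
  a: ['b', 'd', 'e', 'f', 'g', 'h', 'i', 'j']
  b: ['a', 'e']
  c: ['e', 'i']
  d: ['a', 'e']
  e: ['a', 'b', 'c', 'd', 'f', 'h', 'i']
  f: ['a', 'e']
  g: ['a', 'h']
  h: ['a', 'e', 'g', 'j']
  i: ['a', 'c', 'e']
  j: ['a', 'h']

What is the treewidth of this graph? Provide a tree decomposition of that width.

Treewidth 2.
Bags: B1 = {a, e, i}  B2 = {a, e, h}  B3 = {a, g, h}  B4 = {a, b, e}  B5 = {a, h, j}  B6 = {c, e, i}  B7 = {a, e, f}  B8 = {a, d, e}
Tree: B1–B2, B2–B3, B2–B4, B2–B5, B1–B6, B1–B7, B4–B8

Every bag has size at most 3, so the width is 3 − 1 = 2 and tw(G) ≤ 2. On the other hand G contains the 3-clique {c, e, i}. A clique must lie in a single bag of any decomposition, so no decomposition can have width below 2. Therefore the treewidth is 2.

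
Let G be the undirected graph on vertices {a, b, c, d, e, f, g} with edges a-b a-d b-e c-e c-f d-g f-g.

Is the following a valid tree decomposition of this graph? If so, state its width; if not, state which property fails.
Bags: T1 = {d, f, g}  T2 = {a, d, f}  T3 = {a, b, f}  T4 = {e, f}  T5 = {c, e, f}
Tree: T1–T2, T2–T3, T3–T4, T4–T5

A tree decomposition must satisfy three properties: every vertex lies in some bag; for every edge, both endpoints lie together in some bag; and for every vertex, the bags containing it form a connected subtree. Here edge (b,e) lies in no bag, so the decomposition is invalid.

No — edge (b,e) lies in no bag.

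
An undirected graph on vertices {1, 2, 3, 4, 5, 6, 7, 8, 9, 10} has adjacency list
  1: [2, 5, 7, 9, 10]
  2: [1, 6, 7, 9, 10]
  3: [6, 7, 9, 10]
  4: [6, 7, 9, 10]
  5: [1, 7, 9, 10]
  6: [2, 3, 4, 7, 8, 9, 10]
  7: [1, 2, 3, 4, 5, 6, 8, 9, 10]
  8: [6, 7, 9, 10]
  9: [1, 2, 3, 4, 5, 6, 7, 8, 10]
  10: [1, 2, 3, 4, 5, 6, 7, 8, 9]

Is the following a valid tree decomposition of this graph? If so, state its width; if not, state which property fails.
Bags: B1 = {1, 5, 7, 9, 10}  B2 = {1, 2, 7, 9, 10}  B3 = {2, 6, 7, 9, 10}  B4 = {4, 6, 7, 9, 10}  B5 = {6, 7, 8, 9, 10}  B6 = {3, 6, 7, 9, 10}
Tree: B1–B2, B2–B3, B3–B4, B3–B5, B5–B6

Yes; width 4.

Vertex coverage: the bags together contain {1, 2, 3, 4, 5, 6, 7, 8, 9, 10}, the full vertex set. Edge coverage: each edge of G has both endpoints in at least one bag. Running intersection: for every vertex, the bags containing it form a connected subtree. All three properties hold, so this is a valid tree decomposition of width max|bag| − 1 = 4, and hence tw(G) ≤ 4.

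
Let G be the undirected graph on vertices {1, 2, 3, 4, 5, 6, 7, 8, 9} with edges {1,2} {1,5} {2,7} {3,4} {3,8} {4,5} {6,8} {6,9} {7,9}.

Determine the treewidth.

2

A width-2 tree decomposition is:
Bags: B1 = {6, 7, 9}  B2 = {6, 7, 8}  B3 = {3, 7, 8}  B4 = {3, 4, 7}  B5 = {4, 5, 7}  B6 = {1, 5, 7}  B7 = {1, 2, 7}
Tree: B1–B2, B2–B3, B3–B4, B4–B5, B5–B6, B6–B7
Every bag has size at most 3, so the width is 3 − 1 = 2 and tw(G) ≤ 2. For the lower bound, G contains the cycle 7–9–6–8–3–4–5–1–2–7, so G is not a forest; only forests have treewidth ≤ 1, hence tw(G) ≥ 2. Combining the bounds, tw(G) = 2.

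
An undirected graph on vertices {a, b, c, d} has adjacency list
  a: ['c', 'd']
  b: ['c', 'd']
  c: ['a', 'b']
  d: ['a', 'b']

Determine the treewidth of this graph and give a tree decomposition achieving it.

Each bag holds 3 vertices, so the decomposition has width 2, which upper-bounds the treewidth. The edges c–b–d–a–c form a cycle, so G is not a tree and its treewidth is at least 2. Therefore the treewidth is 2.

Treewidth 2.
One optimal decomposition is:
Bags: B1 = {b, c, d}  B2 = {a, c, d}
Tree: B1–B2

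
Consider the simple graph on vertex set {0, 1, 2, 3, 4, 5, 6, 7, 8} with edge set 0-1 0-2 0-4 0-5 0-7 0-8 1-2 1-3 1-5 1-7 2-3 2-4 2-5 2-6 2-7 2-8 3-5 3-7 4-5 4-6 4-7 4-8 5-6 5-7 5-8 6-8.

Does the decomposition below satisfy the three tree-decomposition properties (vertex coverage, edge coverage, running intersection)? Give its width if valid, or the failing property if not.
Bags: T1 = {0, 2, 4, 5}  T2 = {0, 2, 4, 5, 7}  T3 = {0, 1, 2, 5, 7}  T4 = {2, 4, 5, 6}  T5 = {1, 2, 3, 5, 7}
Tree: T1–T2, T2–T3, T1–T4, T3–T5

No — vertex 8 appears in no bag.

A tree decomposition must satisfy three properties: every vertex lies in some bag; for every edge, both endpoints lie together in some bag; and for every vertex, the bags containing it form a connected subtree. Here vertex 8 appears in no bag, so the decomposition is invalid.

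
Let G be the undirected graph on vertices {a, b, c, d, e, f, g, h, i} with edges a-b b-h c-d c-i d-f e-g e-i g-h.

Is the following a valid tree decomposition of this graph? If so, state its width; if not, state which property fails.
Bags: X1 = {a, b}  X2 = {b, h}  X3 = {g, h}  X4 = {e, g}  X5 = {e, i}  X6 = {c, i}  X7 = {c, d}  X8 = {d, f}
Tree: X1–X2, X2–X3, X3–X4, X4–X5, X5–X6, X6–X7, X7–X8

Yes; width 1.

Checking the three conditions: (i) the bags cover all of {a, b, c, d, e, f, g, h, i}; (ii) for each edge, some bag contains both endpoints; (iii) the bags containing any fixed vertex form a subtree. All hold, so the decomposition is valid with width 2 − 1 = 1.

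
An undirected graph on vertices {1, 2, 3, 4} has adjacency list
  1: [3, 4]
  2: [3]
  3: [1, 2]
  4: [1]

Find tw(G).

A width-1 tree decomposition is:
Bags: B1 = {1, 4}  B2 = {1, 3}  B3 = {2, 3}
Tree: B1–B2, B2–B3
Every bag has size at most 2, so the width is 2 − 1 = 1 and tw(G) ≤ 1. G has an edge, so its treewidth is at least 1. Therefore the treewidth is 1.

1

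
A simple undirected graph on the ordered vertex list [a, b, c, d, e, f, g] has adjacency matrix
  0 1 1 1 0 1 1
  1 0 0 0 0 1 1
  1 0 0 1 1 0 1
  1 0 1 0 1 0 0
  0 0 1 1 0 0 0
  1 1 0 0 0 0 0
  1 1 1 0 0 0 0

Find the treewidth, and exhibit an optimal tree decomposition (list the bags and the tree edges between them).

The largest bag has 3 vertices, giving width 2; this decomposition certifies tw(G) ≤ 2. On the other hand G contains the 3-clique {c, d, e}. A clique must lie in a single bag of any decomposition, so no decomposition can have width below 2. Combining the bounds, tw(G) = 2.

Treewidth 2.
Bags: B1 = {a, b, g}  B2 = {a, c, g}  B3 = {a, c, d}  B4 = {c, d, e}  B5 = {a, b, f}
Tree: B1–B2, B2–B3, B3–B4, B1–B5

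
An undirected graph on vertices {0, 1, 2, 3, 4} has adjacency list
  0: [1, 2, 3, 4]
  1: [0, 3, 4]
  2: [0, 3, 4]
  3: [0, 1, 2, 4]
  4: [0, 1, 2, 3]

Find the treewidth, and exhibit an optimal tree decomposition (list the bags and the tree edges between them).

The largest bag has 4 vertices, giving width 3; this decomposition certifies tw(G) ≤ 3. Conversely, {0, 1, 3, 4} is a clique of size 4, and the vertices of any clique must share a bag in every tree decomposition; so some bag has ≥ 4 vertices and tw(G) ≥ 3. The upper and lower bounds meet at 3, so that is the treewidth.

Treewidth 3.
One such decomposition:
Bags: B1 = {0, 1, 3, 4}  B2 = {0, 2, 3, 4}
Tree: B1–B2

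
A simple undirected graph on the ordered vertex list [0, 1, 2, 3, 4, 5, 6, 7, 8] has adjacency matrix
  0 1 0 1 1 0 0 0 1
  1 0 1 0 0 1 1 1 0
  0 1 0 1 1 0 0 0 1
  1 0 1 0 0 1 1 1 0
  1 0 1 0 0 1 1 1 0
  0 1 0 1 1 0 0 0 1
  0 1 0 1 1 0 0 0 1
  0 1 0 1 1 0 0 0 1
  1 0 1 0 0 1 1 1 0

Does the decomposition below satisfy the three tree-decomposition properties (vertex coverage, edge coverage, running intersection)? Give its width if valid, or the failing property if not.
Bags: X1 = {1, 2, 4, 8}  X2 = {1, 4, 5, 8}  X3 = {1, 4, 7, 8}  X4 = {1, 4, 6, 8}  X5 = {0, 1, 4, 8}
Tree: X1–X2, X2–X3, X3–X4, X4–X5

A tree decomposition must satisfy three properties: every vertex lies in some bag; for every edge, both endpoints lie together in some bag; and for every vertex, the bags containing it form a connected subtree. Here vertex 3 appears in no bag, so the decomposition is invalid.

No — vertex 3 appears in no bag.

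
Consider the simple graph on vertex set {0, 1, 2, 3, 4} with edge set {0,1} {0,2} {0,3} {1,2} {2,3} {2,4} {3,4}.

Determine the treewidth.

A width-2 tree decomposition is:
Bags: B1 = {2, 3, 4}  B2 = {0, 2, 3}  B3 = {0, 1, 2}
Tree: B1–B2, B2–B3
The largest bag has 3 vertices, giving width 2; this decomposition certifies tw(G) ≤ 2. Conversely, {0, 1, 2} is a clique of size 3, and the vertices of any clique must share a bag in every tree decomposition; so some bag has ≥ 3 vertices and tw(G) ≥ 2. The upper and lower bounds meet at 2, so that is the treewidth.

2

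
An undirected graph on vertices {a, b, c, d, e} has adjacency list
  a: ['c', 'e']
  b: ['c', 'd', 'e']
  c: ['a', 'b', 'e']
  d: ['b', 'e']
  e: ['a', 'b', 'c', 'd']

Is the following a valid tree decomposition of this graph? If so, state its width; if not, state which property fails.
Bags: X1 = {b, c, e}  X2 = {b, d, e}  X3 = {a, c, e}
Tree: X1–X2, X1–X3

Yes; width 2.

Checking the three conditions: (i) the bags cover all of {a, b, c, d, e}; (ii) for each edge, some bag contains both endpoints; (iii) the bags containing any fixed vertex form a subtree. All hold, so the decomposition is valid with width 3 − 1 = 2.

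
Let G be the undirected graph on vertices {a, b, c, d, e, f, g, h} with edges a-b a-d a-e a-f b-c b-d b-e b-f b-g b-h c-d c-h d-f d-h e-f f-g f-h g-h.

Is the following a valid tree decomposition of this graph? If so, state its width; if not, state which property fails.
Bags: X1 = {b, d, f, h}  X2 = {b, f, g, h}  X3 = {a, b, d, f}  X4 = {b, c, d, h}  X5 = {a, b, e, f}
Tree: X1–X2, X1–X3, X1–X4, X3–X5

Vertex coverage: the bags together contain {a, b, c, d, e, f, g, h}, the full vertex set. Edge coverage: each edge of G has both endpoints in at least one bag. Running intersection: for every vertex, the bags containing it form a connected subtree. All three properties hold, so this is a valid tree decomposition of width max|bag| − 1 = 3, and hence tw(G) ≤ 3.

Yes; width 3.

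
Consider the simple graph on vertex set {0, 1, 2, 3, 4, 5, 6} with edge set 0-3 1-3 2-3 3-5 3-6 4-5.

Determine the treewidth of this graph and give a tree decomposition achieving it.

The largest bag has 2 vertices, giving width 1; this decomposition certifies tw(G) ≤ 1. G has an edge, so its treewidth is at least 1. Hence tw(G) = 1 exactly.

Treewidth 1.
One optimal decomposition is:
Bags: B1 = {1, 3}  B2 = {2, 3}  B3 = {3, 6}  B4 = {3, 5}  B5 = {4, 5}  B6 = {0, 3}
Tree: B1–B2, B1–B3, B1–B4, B4–B5, B4–B6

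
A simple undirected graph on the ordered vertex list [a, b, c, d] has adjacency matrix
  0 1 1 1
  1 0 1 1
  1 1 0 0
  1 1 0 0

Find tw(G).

2

A width-2 tree decomposition is:
Bags: B1 = {a, b, d}  B2 = {a, b, c}
Tree: B1–B2
Each bag holds 3 vertices, so the decomposition has width 2, which upper-bounds the treewidth. On the other hand G contains the 3-clique {a, b, d}. A clique must lie in a single bag of any decomposition, so no decomposition can have width below 2. Combining the bounds, tw(G) = 2.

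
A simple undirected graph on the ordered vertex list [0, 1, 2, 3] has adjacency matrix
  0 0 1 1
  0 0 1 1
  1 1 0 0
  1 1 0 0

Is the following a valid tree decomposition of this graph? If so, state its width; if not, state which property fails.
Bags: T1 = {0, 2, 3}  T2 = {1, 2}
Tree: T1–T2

A tree decomposition must satisfy three properties: every vertex lies in some bag; for every edge, both endpoints lie together in some bag; and for every vertex, the bags containing it form a connected subtree. Here edge (3,1) lies in no bag, so the decomposition is invalid.

No — edge (3,1) lies in no bag.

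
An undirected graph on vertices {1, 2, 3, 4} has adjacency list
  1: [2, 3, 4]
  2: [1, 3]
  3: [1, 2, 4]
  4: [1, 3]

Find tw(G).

2

A width-2 tree decomposition is:
Bags: B1 = {1, 3, 4}  B2 = {1, 2, 3}
Tree: B1–B2
The largest bag has 3 vertices, giving width 2; this decomposition certifies tw(G) ≤ 2. For the lower bound, the 3 vertices {1, 2, 3} are pairwise adjacent, and any tree decomposition puts a clique entirely inside one bag — forcing width ≥ 2. Therefore the treewidth is 2.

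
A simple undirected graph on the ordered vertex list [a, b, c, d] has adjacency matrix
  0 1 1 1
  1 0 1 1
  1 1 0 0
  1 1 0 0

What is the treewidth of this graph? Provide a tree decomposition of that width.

Treewidth 2.
One such decomposition:
Bags: B1 = {a, b, d}  B2 = {a, b, c}
Tree: B1–B2

Each bag holds 3 vertices, so the decomposition has width 2, which upper-bounds the treewidth. On the other hand G contains the 3-clique {a, b, d}. A clique must lie in a single bag of any decomposition, so no decomposition can have width below 2. Therefore the treewidth is 2.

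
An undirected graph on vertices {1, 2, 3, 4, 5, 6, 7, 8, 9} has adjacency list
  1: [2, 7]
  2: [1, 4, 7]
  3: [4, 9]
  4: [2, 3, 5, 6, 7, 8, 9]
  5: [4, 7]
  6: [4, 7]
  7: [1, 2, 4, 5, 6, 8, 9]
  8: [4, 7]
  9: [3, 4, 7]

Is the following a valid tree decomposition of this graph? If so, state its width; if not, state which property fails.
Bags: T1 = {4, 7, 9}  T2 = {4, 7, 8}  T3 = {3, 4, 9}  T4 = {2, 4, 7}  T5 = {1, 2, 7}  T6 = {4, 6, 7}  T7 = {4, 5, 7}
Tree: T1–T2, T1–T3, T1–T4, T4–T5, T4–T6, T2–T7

Every vertex of G appears in some bag (union = {1, 2, 3, 4, 5, 6, 7, 8, 9}); every edge is covered by a bag; and for each vertex v the set of bags containing v is connected in the bag tree. The decomposition is therefore valid. The largest bag has 3 vertices, so the width is 2.

Yes; width 2.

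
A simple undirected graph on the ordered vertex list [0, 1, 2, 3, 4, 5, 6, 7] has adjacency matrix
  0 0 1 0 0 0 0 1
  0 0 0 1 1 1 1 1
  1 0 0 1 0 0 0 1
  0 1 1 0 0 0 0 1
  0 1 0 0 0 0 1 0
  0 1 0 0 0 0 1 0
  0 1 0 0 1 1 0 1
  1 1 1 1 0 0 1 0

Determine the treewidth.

2

A width-2 tree decomposition is:
Bags: B1 = {1, 4, 6}  B2 = {1, 5, 6}  B3 = {1, 6, 7}  B4 = {1, 3, 7}  B5 = {2, 3, 7}  B6 = {0, 2, 7}
Tree: B1–B2, B1–B3, B3–B4, B4–B5, B5–B6
Each bag holds 3 vertices, so the decomposition has width 2, which upper-bounds the treewidth. For the lower bound, the 3 vertices {0, 2, 7} are pairwise adjacent, and any tree decomposition puts a clique entirely inside one bag — forcing width ≥ 2. Hence tw(G) = 2 exactly.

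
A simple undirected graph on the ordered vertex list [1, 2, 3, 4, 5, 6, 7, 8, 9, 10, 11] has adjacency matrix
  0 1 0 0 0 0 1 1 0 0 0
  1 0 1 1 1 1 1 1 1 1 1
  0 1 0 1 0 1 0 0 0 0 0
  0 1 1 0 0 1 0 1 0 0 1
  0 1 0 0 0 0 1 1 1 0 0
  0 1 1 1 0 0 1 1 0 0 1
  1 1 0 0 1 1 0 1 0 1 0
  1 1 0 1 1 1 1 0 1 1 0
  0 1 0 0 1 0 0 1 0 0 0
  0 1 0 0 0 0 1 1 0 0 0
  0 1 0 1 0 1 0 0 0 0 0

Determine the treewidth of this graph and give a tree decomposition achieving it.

Treewidth 3.
Bags: B1 = {1, 2, 7, 8}  B2 = {2, 7, 8, 10}  B3 = {2, 5, 7, 8}  B4 = {2, 6, 7, 8}  B5 = {2, 4, 6, 8}  B6 = {2, 5, 8, 9}  B7 = {2, 3, 4, 6}  B8 = {2, 4, 6, 11}
Tree: B1–B2, B2–B3, B2–B4, B4–B5, B3–B6, B5–B7, B5–B8

The largest bag has 4 vertices, giving width 3; this decomposition certifies tw(G) ≤ 3. For the lower bound, the 4 vertices {2, 5, 8, 9} are pairwise adjacent, and any tree decomposition puts a clique entirely inside one bag — forcing width ≥ 3. Combining the bounds, tw(G) = 3.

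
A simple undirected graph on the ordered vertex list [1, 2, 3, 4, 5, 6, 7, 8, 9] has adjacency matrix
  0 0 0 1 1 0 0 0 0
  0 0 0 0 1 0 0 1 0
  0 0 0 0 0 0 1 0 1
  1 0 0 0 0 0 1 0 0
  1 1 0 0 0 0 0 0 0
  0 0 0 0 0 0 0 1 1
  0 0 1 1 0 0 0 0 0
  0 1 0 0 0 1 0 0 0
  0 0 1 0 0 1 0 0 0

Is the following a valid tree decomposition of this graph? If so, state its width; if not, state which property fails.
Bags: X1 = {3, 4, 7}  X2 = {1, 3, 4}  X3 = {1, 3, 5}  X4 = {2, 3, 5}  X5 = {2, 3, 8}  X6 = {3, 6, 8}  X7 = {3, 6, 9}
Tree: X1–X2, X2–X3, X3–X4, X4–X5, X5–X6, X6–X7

Checking the three conditions: (i) the bags cover all of {1, 2, 3, 4, 5, 6, 7, 8, 9}; (ii) for each edge, some bag contains both endpoints; (iii) the bags containing any fixed vertex form a subtree. All hold, so the decomposition is valid with width 3 − 1 = 2.

Yes; width 2.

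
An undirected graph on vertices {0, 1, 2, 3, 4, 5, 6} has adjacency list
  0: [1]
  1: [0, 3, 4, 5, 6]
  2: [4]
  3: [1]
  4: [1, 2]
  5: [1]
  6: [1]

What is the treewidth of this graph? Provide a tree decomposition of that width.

Treewidth 1.
One such decomposition:
Bags: B1 = {2, 4}  B2 = {1, 4}  B3 = {1, 5}  B4 = {1, 3}  B5 = {0, 1}  B6 = {1, 6}
Tree: B1–B2, B2–B3, B3–B4, B3–B5, B3–B6

Each bag holds 2 vertices, so the decomposition has width 1, which upper-bounds the treewidth. Since G has at least one edge (e.g. 4–2), it is not an edgeless graph, so tw(G) ≥ 1. Combining the bounds, tw(G) = 1.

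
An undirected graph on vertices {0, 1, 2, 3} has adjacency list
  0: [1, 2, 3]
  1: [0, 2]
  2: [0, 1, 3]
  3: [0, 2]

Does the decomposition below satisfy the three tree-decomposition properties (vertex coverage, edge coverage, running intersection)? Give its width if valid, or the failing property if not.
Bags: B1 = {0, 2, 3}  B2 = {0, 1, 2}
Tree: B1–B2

Every vertex of G appears in some bag (union = {0, 1, 2, 3}); every edge is covered by a bag; and for each vertex v the set of bags containing v is connected in the bag tree. The decomposition is therefore valid. The largest bag has 3 vertices, so the width is 2.

Yes; width 2.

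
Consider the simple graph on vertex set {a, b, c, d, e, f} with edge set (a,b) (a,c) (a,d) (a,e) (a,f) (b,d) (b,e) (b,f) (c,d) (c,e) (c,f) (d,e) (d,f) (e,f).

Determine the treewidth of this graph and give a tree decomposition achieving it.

Each bag holds 5 vertices, so the decomposition has width 4, which upper-bounds the treewidth. On the other hand G contains the 5-clique {a, c, d, e, f}. A clique must lie in a single bag of any decomposition, so no decomposition can have width below 4. Hence tw(G) = 4 exactly.

Treewidth 4.
One such decomposition:
Bags: B1 = {a, b, d, e, f}  B2 = {a, c, d, e, f}
Tree: B1–B2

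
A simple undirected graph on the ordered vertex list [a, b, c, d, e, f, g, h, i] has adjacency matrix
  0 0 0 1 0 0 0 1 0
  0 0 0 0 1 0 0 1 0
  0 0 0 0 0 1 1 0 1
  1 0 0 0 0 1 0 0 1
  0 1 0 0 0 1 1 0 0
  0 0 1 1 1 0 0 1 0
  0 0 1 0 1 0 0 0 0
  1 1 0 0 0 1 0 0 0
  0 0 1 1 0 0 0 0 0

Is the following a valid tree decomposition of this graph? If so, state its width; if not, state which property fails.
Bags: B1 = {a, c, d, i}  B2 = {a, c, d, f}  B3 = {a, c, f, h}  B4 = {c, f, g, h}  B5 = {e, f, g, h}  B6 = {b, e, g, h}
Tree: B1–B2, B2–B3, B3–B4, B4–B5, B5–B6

Yes; width 3.

Vertex coverage: the bags together contain {a, b, c, d, e, f, g, h, i}, the full vertex set. Edge coverage: each edge of G has both endpoints in at least one bag. Running intersection: for every vertex, the bags containing it form a connected subtree. All three properties hold, so this is a valid tree decomposition of width max|bag| − 1 = 3, and hence tw(G) ≤ 3.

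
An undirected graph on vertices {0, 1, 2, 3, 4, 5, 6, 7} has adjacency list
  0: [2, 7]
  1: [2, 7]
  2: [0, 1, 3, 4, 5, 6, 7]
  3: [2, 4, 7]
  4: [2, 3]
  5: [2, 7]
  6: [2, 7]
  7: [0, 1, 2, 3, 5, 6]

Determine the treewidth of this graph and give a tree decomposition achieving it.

Every bag has size at most 3, so the width is 3 − 1 = 2 and tw(G) ≤ 2. For the lower bound, the 3 vertices {2, 3, 4} are pairwise adjacent, and any tree decomposition puts a clique entirely inside one bag — forcing width ≥ 2. Combining the bounds, tw(G) = 2.

Treewidth 2.
One optimal decomposition is:
Bags: B1 = {0, 2, 7}  B2 = {2, 3, 7}  B3 = {2, 5, 7}  B4 = {1, 2, 7}  B5 = {2, 3, 4}  B6 = {2, 6, 7}
Tree: B1–B2, B2–B3, B2–B4, B2–B5, B4–B6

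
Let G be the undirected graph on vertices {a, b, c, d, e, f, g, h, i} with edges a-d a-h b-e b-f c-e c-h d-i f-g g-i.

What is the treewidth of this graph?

A width-2 tree decomposition is:
Bags: B1 = {c, e, h}  B2 = {b, e, h}  B3 = {b, f, h}  B4 = {f, g, h}  B5 = {g, h, i}  B6 = {d, h, i}  B7 = {a, d, h}
Tree: B1–B2, B2–B3, B3–B4, B4–B5, B5–B6, B6–B7
The largest bag has 3 vertices, giving width 2; this decomposition certifies tw(G) ≤ 2. Since h–c–e–b–f–g–i–d–a–h is a cycle in G, G is not acyclic. Forests are exactly the graphs of treewidth ≤ 1, so tw(G) ≥ 2. Therefore the treewidth is 2.

2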